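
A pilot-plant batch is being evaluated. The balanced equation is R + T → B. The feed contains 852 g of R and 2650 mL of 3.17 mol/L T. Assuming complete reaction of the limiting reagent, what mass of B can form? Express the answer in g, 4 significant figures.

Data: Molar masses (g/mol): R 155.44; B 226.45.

1241 g

n(R) = 852.0 / 155.44 = 5.481 mol
n(T) = 3.17 × 2650/1000 = 8.401 mol
n/ν for R = 5.481/1 = 5.481
n/ν for T = 8.401/1 = 8.401
Smallest n/ν is R → limiting reagent.
n(B) = (1/1) × 5.481 = 5.481 mol
mass = 5.481 × 226.45 = 1241 g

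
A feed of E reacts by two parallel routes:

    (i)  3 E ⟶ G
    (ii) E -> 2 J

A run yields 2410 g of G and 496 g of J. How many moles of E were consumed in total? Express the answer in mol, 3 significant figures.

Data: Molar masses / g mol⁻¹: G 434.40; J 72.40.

20.1 mol

n(G) = 2410 / 434.40 = 5.548 mol
n(J) = 496 / 72.40 = 6.851 mol
n(E) via (i) = (3/1)×5.548 = 16.64 mol
n(E) via (ii) = (1/2)×6.851 = 3.426 mol
total n(E) = 16.64 + 3.426 = 20.07 mol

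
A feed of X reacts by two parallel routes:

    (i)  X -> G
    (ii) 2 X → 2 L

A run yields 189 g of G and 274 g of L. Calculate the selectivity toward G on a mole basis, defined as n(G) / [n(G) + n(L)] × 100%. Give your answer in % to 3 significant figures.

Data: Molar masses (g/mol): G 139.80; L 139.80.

n(G) = 189 / 139.80 = 1.352 mol
n(L) = 274 / 139.80 = 1.960 mol
selectivity = 1.352/(1.352+1.960) × 100 = 40.82 %

40.8 %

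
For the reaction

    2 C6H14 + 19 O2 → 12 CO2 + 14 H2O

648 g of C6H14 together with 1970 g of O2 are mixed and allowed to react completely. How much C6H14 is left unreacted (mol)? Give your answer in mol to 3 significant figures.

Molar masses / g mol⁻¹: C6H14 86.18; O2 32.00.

1.04 mol

n(C6H14) = 648.0 / 86.18 = 7.519 mol
n(O2) = 1970 / 32.00 = 61.56 mol
n/ν → C6H14: 3.760, O2: 3.240; O2 is limiting.
C6H14 consumed = (2/19) × 61.56 = 6.480 mol
C6H14 remaining = 7.519 − 6.480 = 1.039 mol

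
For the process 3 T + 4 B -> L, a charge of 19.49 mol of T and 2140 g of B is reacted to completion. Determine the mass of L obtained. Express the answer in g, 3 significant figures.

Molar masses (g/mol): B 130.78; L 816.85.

3340 g

n(T) = 19.49 mol
n(B) = 2140 / 130.78 = 16.36 mol
n/ν for T = 19.49/3 = 6.497
n/ν for B = 16.36/4 = 4.090
Smallest n/ν is B → limiting reagent.
n(L) = (1/4) × 16.36 = 4.090 mol
mass = 4.090 × 816.85 = 3341 g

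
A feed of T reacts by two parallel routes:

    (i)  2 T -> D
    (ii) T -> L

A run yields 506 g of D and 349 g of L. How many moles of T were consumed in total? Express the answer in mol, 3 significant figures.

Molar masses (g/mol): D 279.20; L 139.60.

n(D) = 506 / 279.20 = 1.812 mol
n(L) = 349 / 139.60 = 2.500 mol
n(T) via (i) = (2/1)×1.812 = 3.624 mol
n(T) via (ii) = (1/1)×2.500 = 2.500 mol
total n(T) = 3.624 + 2.500 = 6.124 mol

6.12 mol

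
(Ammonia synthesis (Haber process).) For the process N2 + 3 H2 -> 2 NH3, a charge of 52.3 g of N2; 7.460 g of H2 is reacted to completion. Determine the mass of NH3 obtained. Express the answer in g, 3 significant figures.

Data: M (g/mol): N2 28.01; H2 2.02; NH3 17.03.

n(N2) = 52.30 / 28.01 = 1.867 mol
n(H2) = 7.460 / 2.02 = 3.693 mol
n/ν → N2: 1.867, H2: 1.231; H2 is limiting.
n(NH3) = (2/3) × 3.693 = 2.462 mol
mass = 2.462 × 17.03 = 41.93 g

41.9 g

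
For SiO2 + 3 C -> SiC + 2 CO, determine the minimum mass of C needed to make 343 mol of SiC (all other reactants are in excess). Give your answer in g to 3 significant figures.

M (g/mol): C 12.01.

12400 g

n(SiC) = 343.0 mol
n(C) = (3/1) × 343.0 = 1029 mol
mass = 1029 × 12.01 = 12360 g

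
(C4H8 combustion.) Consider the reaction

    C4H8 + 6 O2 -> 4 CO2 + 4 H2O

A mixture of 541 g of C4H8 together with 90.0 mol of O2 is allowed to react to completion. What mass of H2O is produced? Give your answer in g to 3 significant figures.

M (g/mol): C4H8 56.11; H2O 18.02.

695 g

n(C4H8) = 541.0 / 56.11 = 9.642 mol
n(O2) = 90.00 mol
n/ν for C4H8 = 9.642/1 = 9.642
n/ν for O2 = 90.00/6 = 15.00
Smallest n/ν is C4H8 → limiting reagent.
n(H2O) = (4/1) × 9.642 = 38.57 mol
mass = 38.57 × 18.02 = 695.0 g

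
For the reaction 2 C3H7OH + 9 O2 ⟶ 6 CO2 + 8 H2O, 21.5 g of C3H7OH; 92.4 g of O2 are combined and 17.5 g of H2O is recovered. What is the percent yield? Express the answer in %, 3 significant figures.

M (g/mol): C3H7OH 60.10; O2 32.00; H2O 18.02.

67.9 %

n(C3H7OH) = 21.50 / 60.10 = 0.3577 mol
n(O2) = 92.40 / 32.00 = 2.888 mol
n/ν for C3H7OH = 0.3577/2 = 0.1789
n/ν for O2 = 2.888/9 = 0.3209
Smallest n/ν is C3H7OH → limiting reagent.
theoretical n(H2O) = (8/2) × 0.3577 = 1.431 mol → 25.79 g
% yield = 17.5 / 25.79 × 100 = 67.86 %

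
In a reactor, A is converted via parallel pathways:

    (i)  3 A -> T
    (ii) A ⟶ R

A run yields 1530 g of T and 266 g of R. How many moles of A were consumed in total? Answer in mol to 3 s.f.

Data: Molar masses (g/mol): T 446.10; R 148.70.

12.1 mol

n(T) = 1530 / 446.10 = 3.430 mol
n(R) = 266 / 148.70 = 1.789 mol
n(A) via (i) = (3/1)×3.430 = 10.29 mol
n(A) via (ii) = (1/1)×1.789 = 1.789 mol
total n(A) = 10.29 + 1.789 = 12.08 mol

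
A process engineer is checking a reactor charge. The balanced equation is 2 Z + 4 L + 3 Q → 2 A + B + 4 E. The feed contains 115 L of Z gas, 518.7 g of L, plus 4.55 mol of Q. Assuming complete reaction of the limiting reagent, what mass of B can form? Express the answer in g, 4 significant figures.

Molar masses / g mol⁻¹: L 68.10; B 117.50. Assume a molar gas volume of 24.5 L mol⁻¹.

n(Z) = 115.0 / 24.5 = 4.694 mol
n(L) = 518.7 / 68.10 = 7.617 mol
n(Q) = 4.550 mol
n/ν for Z = 4.694/2 = 2.347
n/ν for L = 7.617/4 = 1.904
n/ν for Q = 4.550/3 = 1.517
Smallest n/ν is Q → limiting reagent.
n(B) = (1/3) × 4.550 = 1.517 mol
mass = 1.517 × 117.50 = 178.2 g

178.2 g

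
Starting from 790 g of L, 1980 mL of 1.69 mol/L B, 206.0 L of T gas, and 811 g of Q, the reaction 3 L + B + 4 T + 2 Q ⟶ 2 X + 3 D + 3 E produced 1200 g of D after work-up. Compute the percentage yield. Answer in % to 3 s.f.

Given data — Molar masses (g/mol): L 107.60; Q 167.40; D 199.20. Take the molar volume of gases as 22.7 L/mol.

n(L) = 790.0 / 107.60 = 7.342 mol
n(B) = 1.69 × 1980/1000 = 3.346 mol
n(T) = 206.0 / 22.7 = 9.075 mol
n(Q) = 811.0 / 167.40 = 4.845 mol
n/ν → L: 2.447, B: 3.346, T: 2.269, Q: 2.423; T is limiting.
theoretical n(D) = (3/4) × 9.075 = 6.806 mol → 1356 g
% yield = 1200 / 1356 × 100 = 88.50 %

88.5 %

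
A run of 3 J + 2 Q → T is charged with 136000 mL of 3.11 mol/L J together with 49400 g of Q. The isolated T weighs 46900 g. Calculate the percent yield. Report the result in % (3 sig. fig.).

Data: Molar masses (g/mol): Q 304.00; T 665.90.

n(J) = 3.11 × 136000/1000 = 423.0 mol
n(Q) = 49400 / 304.00 = 162.5 mol
n/ν for J = 423.0/3 = 141.0
n/ν for Q = 162.5/2 = 81.25
Smallest n/ν is Q → limiting reagent.
theoretical n(T) = (1/2) × 162.5 = 81.25 mol → 54100 g
% yield = 46900 / 54100 × 100 = 86.69 %

86.7 %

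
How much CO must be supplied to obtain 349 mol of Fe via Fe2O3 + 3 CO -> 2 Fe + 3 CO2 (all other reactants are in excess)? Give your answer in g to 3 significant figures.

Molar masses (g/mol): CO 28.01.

n(Fe) = 349.0 mol
n(CO) = (3/2) × 349.0 = 523.5 mol
mass = 523.5 × 28.01 = 14660 g

14700 g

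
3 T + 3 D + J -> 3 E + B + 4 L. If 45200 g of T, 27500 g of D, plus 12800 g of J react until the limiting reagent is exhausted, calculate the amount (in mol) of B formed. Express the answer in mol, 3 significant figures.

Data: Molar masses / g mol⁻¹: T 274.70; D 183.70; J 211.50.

n(T) = 45200 / 274.70 = 164.5 mol
n(D) = 27500 / 183.70 = 149.7 mol
n(J) = 12800 / 211.50 = 60.52 mol
n/ν → T: 54.83, D: 49.90, J: 60.52; D is limiting.
n(B) = (1/3) × 149.7 = 49.90 mol

49.9 mol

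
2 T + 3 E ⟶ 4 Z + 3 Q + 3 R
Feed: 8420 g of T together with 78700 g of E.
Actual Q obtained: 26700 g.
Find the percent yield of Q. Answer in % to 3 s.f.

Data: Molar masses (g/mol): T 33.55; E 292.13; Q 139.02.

n(T) = 8420 / 33.55 = 251.0 mol
n(E) = 78700 / 292.13 = 269.4 mol
n/ν for T = 251.0/2 = 125.5
n/ν for E = 269.4/3 = 89.80
Smallest n/ν is E → limiting reagent.
theoretical n(Q) = (3/3) × 269.4 = 269.4 mol → 37450 g
% yield = 26700 / 37450 × 100 = 71.30 %

71.3 %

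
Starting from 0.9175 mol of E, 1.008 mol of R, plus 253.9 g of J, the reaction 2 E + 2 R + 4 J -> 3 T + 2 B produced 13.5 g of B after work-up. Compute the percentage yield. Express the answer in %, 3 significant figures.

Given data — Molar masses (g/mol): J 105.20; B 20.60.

n(E) = 0.9175 mol
n(R) = 1.008 mol
n(J) = 253.9 / 105.20 = 2.413 mol
n/ν for E = 0.9175/2 = 0.4588
n/ν for R = 1.008/2 = 0.5040
n/ν for J = 2.413/4 = 0.6033
Smallest n/ν is E → limiting reagent.
theoretical n(B) = (2/2) × 0.9175 = 0.9175 mol → 18.90 g
% yield = 13.5 / 18.90 × 100 = 71.43 %

71.4 %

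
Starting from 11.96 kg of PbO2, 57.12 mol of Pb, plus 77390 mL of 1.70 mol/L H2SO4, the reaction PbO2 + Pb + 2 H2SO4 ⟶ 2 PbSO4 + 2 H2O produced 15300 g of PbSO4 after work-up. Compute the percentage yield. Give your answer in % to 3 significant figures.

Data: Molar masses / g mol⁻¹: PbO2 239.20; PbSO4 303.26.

n(PbO2) = 11.96×1000 / 239.20 = 50.00 mol
n(Pb) = 57.12 mol
n(H2SO4) = 1.70 × 77390/1000 = 131.6 mol
n/ν for PbO2 = 50.00/1 = 50.00
n/ν for Pb = 57.12/1 = 57.12
n/ν for H2SO4 = 131.6/2 = 65.80
Smallest n/ν is PbO2 → limiting reagent.
theoretical n(PbSO4) = (2/1) × 50.00 = 100.0 mol → 30330 g
% yield = 15300 / 30330 × 100 = 50.45 %

50.5 %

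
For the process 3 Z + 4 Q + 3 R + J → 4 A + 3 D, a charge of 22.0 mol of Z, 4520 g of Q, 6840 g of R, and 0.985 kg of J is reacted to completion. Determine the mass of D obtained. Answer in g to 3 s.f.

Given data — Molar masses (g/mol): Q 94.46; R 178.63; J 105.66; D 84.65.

1860 g

n(Z) = 22.00 mol
n(Q) = 4520 / 94.46 = 47.85 mol
n(R) = 6840 / 178.63 = 38.29 mol
n(J) = 0.9850×1000 / 105.66 = 9.322 mol
n/ν for Z = 22.00/3 = 7.333
n/ν for Q = 47.85/4 = 11.96
n/ν for R = 38.29/3 = 12.76
n/ν for J = 9.322/1 = 9.322
Smallest n/ν is Z → limiting reagent.
n(D) = (3/3) × 22.00 = 22.00 mol
mass = 22.00 × 84.65 = 1862 g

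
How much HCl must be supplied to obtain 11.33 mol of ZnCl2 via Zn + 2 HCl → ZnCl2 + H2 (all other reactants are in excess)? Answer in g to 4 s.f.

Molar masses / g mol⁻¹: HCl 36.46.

826.2 g

n(ZnCl2) = 11.33 mol
n(HCl) = (2/1) × 11.33 = 22.66 mol
mass = 22.66 × 36.46 = 826.2 g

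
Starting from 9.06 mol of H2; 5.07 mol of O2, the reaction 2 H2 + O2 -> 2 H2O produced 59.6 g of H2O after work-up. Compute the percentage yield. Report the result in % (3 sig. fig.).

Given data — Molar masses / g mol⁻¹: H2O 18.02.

36.5 %

n(H2) = 9.060 mol
n(O2) = 5.070 mol
n/ν for H2 = 9.060/2 = 4.530
n/ν for O2 = 5.070/1 = 5.070
Smallest n/ν is H2 → limiting reagent.
theoretical n(H2O) = (2/2) × 9.060 = 9.060 mol → 163.3 g
% yield = 59.6 / 163.3 × 100 = 36.50 %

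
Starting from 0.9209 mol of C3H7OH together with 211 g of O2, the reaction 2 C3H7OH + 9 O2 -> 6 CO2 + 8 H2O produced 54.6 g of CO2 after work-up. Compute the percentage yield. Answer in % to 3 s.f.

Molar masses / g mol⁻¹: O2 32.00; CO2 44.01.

n(C3H7OH) = 0.9209 mol
n(O2) = 211.0 / 32.00 = 6.594 mol
n/ν for C3H7OH = 0.9209/2 = 0.4605
n/ν for O2 = 6.594/9 = 0.7327
Smallest n/ν is C3H7OH → limiting reagent.
theoretical n(CO2) = (6/2) × 0.9209 = 2.763 mol → 121.6 g
% yield = 54.6 / 121.6 × 100 = 44.90 %

44.9 %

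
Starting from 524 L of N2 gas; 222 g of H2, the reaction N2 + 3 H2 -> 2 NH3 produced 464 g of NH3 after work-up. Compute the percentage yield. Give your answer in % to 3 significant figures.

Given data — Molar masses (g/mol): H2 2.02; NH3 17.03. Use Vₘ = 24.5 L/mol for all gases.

n(N2) = 524.0 / 24.5 = 21.39 mol
n(H2) = 222.0 / 2.02 = 109.9 mol
n/ν for N2 = 21.39/1 = 21.39
n/ν for H2 = 109.9/3 = 36.63
Smallest n/ν is N2 → limiting reagent.
theoretical n(NH3) = (2/1) × 21.39 = 42.78 mol → 728.5 g
% yield = 464 / 728.5 × 100 = 63.69 %

63.7 %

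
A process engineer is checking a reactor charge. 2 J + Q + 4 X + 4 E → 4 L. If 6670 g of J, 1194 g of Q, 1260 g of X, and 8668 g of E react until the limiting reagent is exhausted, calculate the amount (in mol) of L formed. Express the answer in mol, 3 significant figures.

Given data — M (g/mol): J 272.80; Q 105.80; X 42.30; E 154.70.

29.8 mol

n(J) = 6670 / 272.80 = 24.45 mol
n(Q) = 1194 / 105.80 = 11.29 mol
n(X) = 1260 / 42.30 = 29.79 mol
n(E) = 8668 / 154.70 = 56.03 mol
n/ν for J = 24.45/2 = 12.23
n/ν for Q = 11.29/1 = 11.29
n/ν for X = 29.79/4 = 7.448
n/ν for E = 56.03/4 = 14.01
Smallest n/ν is X → limiting reagent.
n(L) = (4/4) × 29.79 = 29.79 mol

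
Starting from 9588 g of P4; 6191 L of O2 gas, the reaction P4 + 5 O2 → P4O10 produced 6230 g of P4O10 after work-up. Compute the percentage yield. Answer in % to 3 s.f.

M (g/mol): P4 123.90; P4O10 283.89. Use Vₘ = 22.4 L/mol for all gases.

n(P4) = 9588 / 123.90 = 77.38 mol
n(O2) = 6191 / 22.4 = 276.4 mol
n/ν → P4: 77.38, O2: 55.28; O2 is limiting.
theoretical n(P4O10) = (1/5) × 276.4 = 55.28 mol → 15690 g
% yield = 6230 / 15690 × 100 = 39.71 %

39.7 %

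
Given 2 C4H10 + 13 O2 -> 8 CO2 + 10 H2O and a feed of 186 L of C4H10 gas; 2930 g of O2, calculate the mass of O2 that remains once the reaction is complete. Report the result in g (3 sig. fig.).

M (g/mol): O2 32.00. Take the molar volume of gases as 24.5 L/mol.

n(C4H10) = 186.0 / 24.5 = 7.592 mol
n(O2) = 2930 / 32.00 = 91.56 mol
n/ν → C4H10: 3.796, O2: 7.043; C4H10 is limiting.
O2 consumed = (13/2) × 7.592 = 49.35 mol
O2 remaining = 91.56 − 49.35 = 42.21 mol
mass = 42.21 × 32.00 = 1351 g

1350 g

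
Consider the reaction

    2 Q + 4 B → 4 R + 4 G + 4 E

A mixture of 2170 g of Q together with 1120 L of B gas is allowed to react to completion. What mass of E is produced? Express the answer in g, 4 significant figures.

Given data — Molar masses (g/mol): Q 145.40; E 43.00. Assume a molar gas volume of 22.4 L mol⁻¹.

1283 g

n(Q) = 2170 / 145.40 = 14.92 mol
n(B) = 1120 / 22.4 = 50.00 mol
n/ν for Q = 14.92/2 = 7.460
n/ν for B = 50.00/4 = 12.50
Smallest n/ν is Q → limiting reagent.
n(E) = (4/2) × 14.92 = 29.84 mol
mass = 29.84 × 43.00 = 1283 g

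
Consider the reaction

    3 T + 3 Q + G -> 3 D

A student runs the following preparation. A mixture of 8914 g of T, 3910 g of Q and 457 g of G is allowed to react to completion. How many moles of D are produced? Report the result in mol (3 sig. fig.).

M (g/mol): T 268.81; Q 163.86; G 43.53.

23.9 mol

n(T) = 8914 / 268.81 = 33.16 mol
n(Q) = 3910 / 163.86 = 23.86 mol
n(G) = 457.0 / 43.53 = 10.50 mol
n/ν for T = 33.16/3 = 11.05
n/ν for Q = 23.86/3 = 7.953
n/ν for G = 10.50/1 = 10.50
Smallest n/ν is Q → limiting reagent.
n(D) = (3/3) × 23.86 = 23.86 mol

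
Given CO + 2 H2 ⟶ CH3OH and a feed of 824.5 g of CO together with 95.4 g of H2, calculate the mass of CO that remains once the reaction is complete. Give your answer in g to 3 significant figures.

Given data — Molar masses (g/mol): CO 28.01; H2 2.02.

163 g

n(CO) = 824.5 / 28.01 = 29.44 mol
n(H2) = 95.40 / 2.02 = 47.23 mol
n/ν for CO = 29.44/1 = 29.44
n/ν for H2 = 47.23/2 = 23.62
Smallest n/ν is H2 → limiting reagent.
CO consumed = (1/2) × 47.23 = 23.62 mol
CO remaining = 29.44 − 23.62 = 5.820 mol
mass = 5.820 × 28.01 = 163.0 g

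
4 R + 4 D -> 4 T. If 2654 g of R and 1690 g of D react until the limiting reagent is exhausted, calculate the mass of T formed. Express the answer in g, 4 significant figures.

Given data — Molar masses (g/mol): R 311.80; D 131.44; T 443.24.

3773 g

n(R) = 2654 / 311.80 = 8.512 mol
n(D) = 1690 / 131.44 = 12.86 mol
n/ν for R = 8.512/4 = 2.128
n/ν for D = 12.86/4 = 3.215
Smallest n/ν is R → limiting reagent.
n(T) = (4/4) × 8.512 = 8.512 mol
mass = 8.512 × 443.24 = 3773 g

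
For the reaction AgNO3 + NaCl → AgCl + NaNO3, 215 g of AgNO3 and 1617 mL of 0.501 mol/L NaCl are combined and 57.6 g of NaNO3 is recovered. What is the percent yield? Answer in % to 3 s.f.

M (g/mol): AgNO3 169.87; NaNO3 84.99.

83.7 %

n(AgNO3) = 215.0 / 169.87 = 1.266 mol
n(NaCl) = 0.501 × 1617/1000 = 0.8101 mol
n/ν → AgNO3: 1.266, NaCl: 0.8101; NaCl is limiting.
theoretical n(NaNO3) = (1/1) × 0.8101 = 0.8101 mol → 68.85 g
% yield = 57.6 / 68.85 × 100 = 83.66 %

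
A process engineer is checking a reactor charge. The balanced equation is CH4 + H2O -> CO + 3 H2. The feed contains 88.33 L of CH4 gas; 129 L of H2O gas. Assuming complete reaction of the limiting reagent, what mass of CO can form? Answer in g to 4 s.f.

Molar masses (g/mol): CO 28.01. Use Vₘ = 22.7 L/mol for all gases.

n(CH4) = 88.33 / 22.7 = 3.891 mol
n(H2O) = 129.0 / 22.7 = 5.683 mol
n/ν for CH4 = 3.891/1 = 3.891
n/ν for H2O = 5.683/1 = 5.683
Smallest n/ν is CH4 → limiting reagent.
n(CO) = (1/1) × 3.891 = 3.891 mol
mass = 3.891 × 28.01 = 109.0 g

109.0 g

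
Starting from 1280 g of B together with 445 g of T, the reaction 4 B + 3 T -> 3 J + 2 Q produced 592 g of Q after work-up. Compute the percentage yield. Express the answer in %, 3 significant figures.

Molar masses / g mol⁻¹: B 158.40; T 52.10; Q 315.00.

46.5 %

n(B) = 1280 / 158.40 = 8.081 mol
n(T) = 445.0 / 52.10 = 8.541 mol
n/ν for B = 8.081/4 = 2.020
n/ν for T = 8.541/3 = 2.847
Smallest n/ν is B → limiting reagent.
theoretical n(Q) = (2/4) × 8.081 = 4.041 mol → 1273 g
% yield = 592 / 1273 × 100 = 46.50 %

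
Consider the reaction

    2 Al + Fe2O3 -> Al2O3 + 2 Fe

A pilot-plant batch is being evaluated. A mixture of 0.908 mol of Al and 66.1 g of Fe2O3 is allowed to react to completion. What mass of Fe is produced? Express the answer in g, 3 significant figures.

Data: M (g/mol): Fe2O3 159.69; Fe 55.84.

n(Al) = 0.9080 mol
n(Fe2O3) = 66.10 / 159.69 = 0.4139 mol
n/ν for Al = 0.9080/2 = 0.4540
n/ν for Fe2O3 = 0.4139/1 = 0.4139
Smallest n/ν is Fe2O3 → limiting reagent.
n(Fe) = (2/1) × 0.4139 = 0.8278 mol
mass = 0.8278 × 55.84 = 46.22 g

46.2 g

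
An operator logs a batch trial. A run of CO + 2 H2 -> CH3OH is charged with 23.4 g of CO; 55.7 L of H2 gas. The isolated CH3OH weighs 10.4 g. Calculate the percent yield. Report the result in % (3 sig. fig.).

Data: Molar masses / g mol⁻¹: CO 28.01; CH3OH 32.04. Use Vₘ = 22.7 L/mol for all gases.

n(CO) = 23.40 / 28.01 = 0.8354 mol
n(H2) = 55.70 / 22.7 = 2.454 mol
n/ν → CO: 0.8354, H2: 1.227; CO is limiting.
theoretical n(CH3OH) = (1/1) × 0.8354 = 0.8354 mol → 26.77 g
% yield = 10.4 / 26.77 × 100 = 38.85 %

38.9 %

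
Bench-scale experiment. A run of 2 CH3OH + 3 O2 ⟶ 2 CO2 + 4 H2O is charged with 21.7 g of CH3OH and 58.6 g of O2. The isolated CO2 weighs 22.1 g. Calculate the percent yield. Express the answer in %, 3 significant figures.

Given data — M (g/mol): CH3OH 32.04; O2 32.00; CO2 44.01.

74.1 %

n(CH3OH) = 21.70 / 32.04 = 0.6773 mol
n(O2) = 58.60 / 32.00 = 1.831 mol
n/ν for CH3OH = 0.6773/2 = 0.3387
n/ν for O2 = 1.831/3 = 0.6103
Smallest n/ν is CH3OH → limiting reagent.
theoretical n(CO2) = (2/2) × 0.6773 = 0.6773 mol → 29.81 g
% yield = 22.1 / 29.81 × 100 = 74.14 %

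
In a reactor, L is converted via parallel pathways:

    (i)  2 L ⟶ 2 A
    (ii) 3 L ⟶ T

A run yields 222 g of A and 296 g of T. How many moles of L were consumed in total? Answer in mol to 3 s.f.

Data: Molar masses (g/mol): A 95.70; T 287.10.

n(A) = 222 / 95.70 = 2.320 mol
n(T) = 296 / 287.10 = 1.031 mol
n(L) via (i) = (2/2)×2.320 = 2.320 mol
n(L) via (ii) = (3/1)×1.031 = 3.093 mol
total n(L) = 2.320 + 3.093 = 5.413 mol

5.41 mol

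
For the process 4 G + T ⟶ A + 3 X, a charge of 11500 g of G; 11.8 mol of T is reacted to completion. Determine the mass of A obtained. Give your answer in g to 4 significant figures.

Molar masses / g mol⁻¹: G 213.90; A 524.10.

6184 g

n(G) = 11500 / 213.90 = 53.76 mol
n(T) = 11.80 mol
n/ν → G: 13.44, T: 11.80; T is limiting.
n(A) = (1/1) × 11.80 = 11.80 mol
mass = 11.80 × 524.10 = 6184 g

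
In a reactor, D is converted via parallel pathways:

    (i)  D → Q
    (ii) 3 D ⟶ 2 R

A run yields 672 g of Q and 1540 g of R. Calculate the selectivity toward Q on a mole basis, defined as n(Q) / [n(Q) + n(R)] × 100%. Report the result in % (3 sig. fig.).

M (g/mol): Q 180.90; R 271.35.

39.6 %

n(Q) = 672 / 180.90 = 3.715 mol
n(R) = 1540 / 271.35 = 5.675 mol
selectivity = 3.715/(3.715+5.675) × 100 = 39.56 %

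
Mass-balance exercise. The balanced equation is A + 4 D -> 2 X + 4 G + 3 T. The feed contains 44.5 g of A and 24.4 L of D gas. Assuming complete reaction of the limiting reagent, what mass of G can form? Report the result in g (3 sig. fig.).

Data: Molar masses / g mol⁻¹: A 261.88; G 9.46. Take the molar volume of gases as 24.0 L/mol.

6.43 g

n(A) = 44.50 / 261.88 = 0.1699 mol
n(D) = 24.40 / 24.0 = 1.017 mol
n/ν → A: 0.1699, D: 0.2543; A is limiting.
n(G) = (4/1) × 0.1699 = 0.6796 mol
mass = 0.6796 × 9.46 = 6.429 g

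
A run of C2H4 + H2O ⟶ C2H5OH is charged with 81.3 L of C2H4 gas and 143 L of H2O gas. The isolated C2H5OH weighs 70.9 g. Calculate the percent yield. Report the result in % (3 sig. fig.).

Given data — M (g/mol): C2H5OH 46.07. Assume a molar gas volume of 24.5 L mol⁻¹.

n(C2H4) = 81.30 / 24.5 = 3.318 mol
n(H2O) = 143.0 / 24.5 = 5.837 mol
n/ν for C2H4 = 3.318/1 = 3.318
n/ν for H2O = 5.837/1 = 5.837
Smallest n/ν is C2H4 → limiting reagent.
theoretical n(C2H5OH) = (1/1) × 3.318 = 3.318 mol → 152.9 g
% yield = 70.9 / 152.9 × 100 = 46.37 %

46.4 %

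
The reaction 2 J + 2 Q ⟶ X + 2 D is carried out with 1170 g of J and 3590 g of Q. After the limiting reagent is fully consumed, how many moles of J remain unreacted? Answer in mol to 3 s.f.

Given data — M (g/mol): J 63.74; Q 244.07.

n(J) = 1170 / 63.74 = 18.36 mol
n(Q) = 3590 / 244.07 = 14.71 mol
n/ν for J = 18.36/2 = 9.180
n/ν for Q = 14.71/2 = 7.355
Smallest n/ν is Q → limiting reagent.
J consumed = (2/2) × 14.71 = 14.71 mol
J remaining = 18.36 − 14.71 = 3.650 mol

3.65 mol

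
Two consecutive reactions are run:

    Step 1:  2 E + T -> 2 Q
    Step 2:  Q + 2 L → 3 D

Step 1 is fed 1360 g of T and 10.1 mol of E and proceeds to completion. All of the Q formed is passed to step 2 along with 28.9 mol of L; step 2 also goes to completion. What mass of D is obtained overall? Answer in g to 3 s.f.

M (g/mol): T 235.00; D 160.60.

4870 g

Step 1:
n(T) = 1360 / 235.00 = 5.787 mol
n(E) = 10.10 mol
n/ν for T = 5.787/1 = 5.787
n/ν for E = 10.10/2 = 5.050
Smallest n/ν is E → limiting reagent.
n(Q) produced = (2/2) × 10.10 = 10.10 mol
Step 2:
n(Q) available = 10.10 mol
n(L) = 28.90 mol
n/ν for Q = 10.10/1 = 10.10
n/ν for L = 28.90/2 = 14.45
Smallest n/ν is Q → limiting reagent.
n(D) = (3/1) × 10.10 = 30.30 mol
mass = 30.30 × 160.60 = 4866 g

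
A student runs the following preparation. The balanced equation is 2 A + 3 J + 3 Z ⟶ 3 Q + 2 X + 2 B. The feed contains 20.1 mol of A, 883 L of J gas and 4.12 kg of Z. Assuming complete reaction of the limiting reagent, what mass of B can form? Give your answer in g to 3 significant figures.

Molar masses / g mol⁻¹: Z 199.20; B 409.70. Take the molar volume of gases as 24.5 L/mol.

5650 g

n(A) = 20.10 mol
n(J) = 883.0 / 24.5 = 36.04 mol
n(Z) = 4.120×1000 / 199.20 = 20.68 mol
n/ν for A = 20.10/2 = 10.05
n/ν for J = 36.04/3 = 12.01
n/ν for Z = 20.68/3 = 6.893
Smallest n/ν is Z → limiting reagent.
n(B) = (2/3) × 20.68 = 13.79 mol
mass = 13.79 × 409.70 = 5650 g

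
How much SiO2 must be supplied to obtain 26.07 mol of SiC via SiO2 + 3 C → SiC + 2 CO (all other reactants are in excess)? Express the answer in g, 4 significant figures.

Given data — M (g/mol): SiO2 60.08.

1566 g

n(SiC) = 26.07 mol
n(SiO2) = (1/1) × 26.07 = 26.07 mol
mass = 26.07 × 60.08 = 1566 g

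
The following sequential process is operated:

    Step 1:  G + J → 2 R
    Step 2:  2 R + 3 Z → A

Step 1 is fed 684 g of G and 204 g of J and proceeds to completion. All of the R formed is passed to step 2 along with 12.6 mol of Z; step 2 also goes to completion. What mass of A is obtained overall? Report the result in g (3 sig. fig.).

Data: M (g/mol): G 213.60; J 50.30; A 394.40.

1260 g

Step 1:
n(G) = 684.0 / 213.60 = 3.202 mol
n(J) = 204.0 / 50.30 = 4.056 mol
n/ν for G = 3.202/1 = 3.202
n/ν for J = 4.056/1 = 4.056
Smallest n/ν is G → limiting reagent.
n(R) produced = (2/1) × 3.202 = 6.404 mol
Step 2:
n(R) available = 6.404 mol
n(Z) = 12.60 mol
n/ν for R = 6.404/2 = 3.202
n/ν for Z = 12.60/3 = 4.200
Smallest n/ν is R → limiting reagent.
n(A) = (1/2) × 6.404 = 3.202 mol
mass = 3.202 × 394.40 = 1263 g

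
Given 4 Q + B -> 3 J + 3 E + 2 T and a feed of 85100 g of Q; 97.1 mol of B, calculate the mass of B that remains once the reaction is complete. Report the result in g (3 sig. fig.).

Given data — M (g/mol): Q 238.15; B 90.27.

701 g

n(Q) = 85100 / 238.15 = 357.3 mol
n(B) = 97.10 mol
n/ν for Q = 357.3/4 = 89.33
n/ν for B = 97.10/1 = 97.10
Smallest n/ν is Q → limiting reagent.
B consumed = (1/4) × 357.3 = 89.33 mol
B remaining = 97.10 − 89.33 = 7.770 mol
mass = 7.770 × 90.27 = 701.4 g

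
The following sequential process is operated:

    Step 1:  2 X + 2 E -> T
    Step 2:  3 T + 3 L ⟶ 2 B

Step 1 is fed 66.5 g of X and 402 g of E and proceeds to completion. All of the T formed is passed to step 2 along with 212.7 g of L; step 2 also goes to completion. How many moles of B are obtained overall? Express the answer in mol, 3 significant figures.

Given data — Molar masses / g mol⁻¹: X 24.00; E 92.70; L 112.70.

Step 1:
n(X) = 66.50 / 24.00 = 2.771 mol
n(E) = 402.0 / 92.70 = 4.337 mol
n/ν for X = 2.771/2 = 1.386
n/ν for E = 4.337/2 = 2.169
Smallest n/ν is X → limiting reagent.
n(T) produced = (1/2) × 2.771 = 1.386 mol
Step 2:
n(T) available = 1.386 mol
n(L) = 212.7 / 112.70 = 1.887 mol
n/ν for T = 1.386/3 = 0.4620
n/ν for L = 1.887/3 = 0.6290
Smallest n/ν is T → limiting reagent.
n(B) = (2/3) × 1.386 = 0.9240 mol

0.924 mol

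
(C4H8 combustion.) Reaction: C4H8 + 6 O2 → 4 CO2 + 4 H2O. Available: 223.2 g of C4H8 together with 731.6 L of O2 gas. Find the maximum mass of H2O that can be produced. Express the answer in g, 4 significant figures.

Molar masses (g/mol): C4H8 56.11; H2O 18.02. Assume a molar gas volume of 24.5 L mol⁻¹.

n(C4H8) = 223.2 / 56.11 = 3.978 mol
n(O2) = 731.6 / 24.5 = 29.86 mol
n/ν for C4H8 = 3.978/1 = 3.978
n/ν for O2 = 29.86/6 = 4.977
Smallest n/ν is C4H8 → limiting reagent.
n(H2O) = (4/1) × 3.978 = 15.91 mol
mass = 15.91 × 18.02 = 286.7 g

286.7 g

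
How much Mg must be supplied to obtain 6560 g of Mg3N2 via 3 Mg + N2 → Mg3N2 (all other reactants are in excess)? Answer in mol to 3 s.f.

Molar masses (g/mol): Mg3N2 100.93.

195 mol

n(Mg3N2) = 6560 / 100.93 = 65.00 mol
n(Mg) = (3/1) × 65.00 = 195.0 mol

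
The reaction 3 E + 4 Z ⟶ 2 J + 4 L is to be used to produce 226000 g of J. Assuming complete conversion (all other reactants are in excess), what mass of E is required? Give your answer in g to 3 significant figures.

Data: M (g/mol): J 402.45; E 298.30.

n(J) = 226000 / 402.45 = 561.6 mol
n(E) = (3/2) × 561.6 = 842.4 mol
mass = 842.4 × 298.30 = 251300 g

251000 g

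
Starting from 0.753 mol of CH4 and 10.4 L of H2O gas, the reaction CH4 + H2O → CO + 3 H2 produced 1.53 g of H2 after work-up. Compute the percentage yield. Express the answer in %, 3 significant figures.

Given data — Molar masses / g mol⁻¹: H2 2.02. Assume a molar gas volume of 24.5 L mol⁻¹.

n(CH4) = 0.7530 mol
n(H2O) = 10.40 / 24.5 = 0.4245 mol
n/ν → CH4: 0.7530, H2O: 0.4245; H2O is limiting.
theoretical n(H2) = (3/1) × 0.4245 = 1.274 mol → 2.573 g
% yield = 1.53 / 2.573 × 100 = 59.46 %

59.5 %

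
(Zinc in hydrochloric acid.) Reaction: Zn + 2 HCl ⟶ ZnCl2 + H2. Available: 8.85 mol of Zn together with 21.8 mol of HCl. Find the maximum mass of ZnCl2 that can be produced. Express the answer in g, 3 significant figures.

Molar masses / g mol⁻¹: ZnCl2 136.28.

n(Zn) = 8.850 mol
n(HCl) = 21.80 mol
n/ν → Zn: 8.850, HCl: 10.90; Zn is limiting.
n(ZnCl2) = (1/1) × 8.850 = 8.850 mol
mass = 8.850 × 136.28 = 1206 g

1210 g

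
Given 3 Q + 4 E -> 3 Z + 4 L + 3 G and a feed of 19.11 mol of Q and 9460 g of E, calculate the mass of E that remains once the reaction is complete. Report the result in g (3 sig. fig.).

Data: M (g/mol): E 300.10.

1810 g

n(Q) = 19.11 mol
n(E) = 9460 / 300.10 = 31.52 mol
n/ν for Q = 19.11/3 = 6.370
n/ν for E = 31.52/4 = 7.880
Smallest n/ν is Q → limiting reagent.
E consumed = (4/3) × 19.11 = 25.48 mol
E remaining = 31.52 − 25.48 = 6.040 mol
mass = 6.040 × 300.10 = 1813 g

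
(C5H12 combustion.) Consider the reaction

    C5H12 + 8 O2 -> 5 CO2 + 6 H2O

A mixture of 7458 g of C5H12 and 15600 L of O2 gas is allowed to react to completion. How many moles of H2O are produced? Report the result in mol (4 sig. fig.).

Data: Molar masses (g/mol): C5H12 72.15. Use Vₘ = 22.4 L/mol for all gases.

522.3 mol

n(C5H12) = 7458 / 72.15 = 103.4 mol
n(O2) = 15600 / 22.4 = 696.4 mol
n/ν for C5H12 = 103.4/1 = 103.4
n/ν for O2 = 696.4/8 = 87.05
Smallest n/ν is O2 → limiting reagent.
n(H2O) = (6/8) × 696.4 = 522.3 mol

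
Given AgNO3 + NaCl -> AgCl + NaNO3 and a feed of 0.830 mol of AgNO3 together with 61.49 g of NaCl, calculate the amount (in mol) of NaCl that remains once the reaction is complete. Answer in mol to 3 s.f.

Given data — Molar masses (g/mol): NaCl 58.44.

n(AgNO3) = 0.8300 mol
n(NaCl) = 61.49 / 58.44 = 1.052 mol
n/ν for AgNO3 = 0.8300/1 = 0.8300
n/ν for NaCl = 1.052/1 = 1.052
Smallest n/ν is AgNO3 → limiting reagent.
NaCl consumed = (1/1) × 0.8300 = 0.8300 mol
NaCl remaining = 1.052 − 0.8300 = 0.2220 mol

0.222 mol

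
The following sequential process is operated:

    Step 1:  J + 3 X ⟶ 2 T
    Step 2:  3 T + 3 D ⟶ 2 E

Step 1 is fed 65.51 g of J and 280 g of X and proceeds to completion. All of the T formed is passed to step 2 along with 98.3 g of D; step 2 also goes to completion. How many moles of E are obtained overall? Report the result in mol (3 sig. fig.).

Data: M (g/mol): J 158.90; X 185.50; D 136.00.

0.482 mol

Step 1:
n(J) = 65.51 / 158.90 = 0.4123 mol
n(X) = 280.0 / 185.50 = 1.509 mol
n/ν → J: 0.4123, X: 0.5030; J is limiting.
n(T) produced = (2/1) × 0.4123 = 0.8246 mol
Step 2:
n(T) available = 0.8246 mol
n(D) = 98.30 / 136.00 = 0.7228 mol
n/ν → T: 0.2749, D: 0.2409; D is limiting.
n(E) = (2/3) × 0.7228 = 0.4819 mol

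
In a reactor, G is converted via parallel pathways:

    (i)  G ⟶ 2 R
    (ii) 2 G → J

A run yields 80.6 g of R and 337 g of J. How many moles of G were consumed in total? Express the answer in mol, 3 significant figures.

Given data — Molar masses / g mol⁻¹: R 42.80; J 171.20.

4.88 mol

n(R) = 80.6 / 42.80 = 1.883 mol
n(J) = 337 / 171.20 = 1.968 mol
n(G) via (i) = (1/2)×1.883 = 0.9415 mol
n(G) via (ii) = (2/1)×1.968 = 3.936 mol
total n(G) = 0.9415 + 3.936 = 4.878 mol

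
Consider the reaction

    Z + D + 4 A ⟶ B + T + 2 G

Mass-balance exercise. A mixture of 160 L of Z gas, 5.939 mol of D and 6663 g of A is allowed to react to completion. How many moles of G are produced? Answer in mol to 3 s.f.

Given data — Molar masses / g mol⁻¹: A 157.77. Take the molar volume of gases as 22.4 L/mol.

11.9 mol

n(Z) = 160.0 / 22.4 = 7.143 mol
n(D) = 5.939 mol
n(A) = 6663 / 157.77 = 42.23 mol
n/ν for Z = 7.143/1 = 7.143
n/ν for D = 5.939/1 = 5.939
n/ν for A = 42.23/4 = 10.56
Smallest n/ν is D → limiting reagent.
n(G) = (2/1) × 5.939 = 11.88 mol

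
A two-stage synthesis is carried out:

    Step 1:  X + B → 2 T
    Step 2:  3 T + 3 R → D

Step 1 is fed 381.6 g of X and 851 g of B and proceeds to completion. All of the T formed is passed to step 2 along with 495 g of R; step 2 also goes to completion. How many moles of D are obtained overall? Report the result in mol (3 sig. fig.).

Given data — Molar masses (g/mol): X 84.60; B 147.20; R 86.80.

1.90 mol

Step 1:
n(X) = 381.6 / 84.60 = 4.511 mol
n(B) = 851.0 / 147.20 = 5.781 mol
n/ν → X: 4.511, B: 5.781; X is limiting.
n(T) produced = (2/1) × 4.511 = 9.022 mol
Step 2:
n(T) available = 9.022 mol
n(R) = 495.0 / 86.80 = 5.703 mol
n/ν → T: 3.007, R: 1.901; R is limiting.
n(D) = (1/3) × 5.703 = 1.901 mol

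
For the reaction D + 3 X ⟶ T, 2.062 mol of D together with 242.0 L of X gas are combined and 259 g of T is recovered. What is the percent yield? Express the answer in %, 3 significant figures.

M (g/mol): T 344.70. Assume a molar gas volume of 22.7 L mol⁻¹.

n(D) = 2.062 mol
n(X) = 242.0 / 22.7 = 10.66 mol
n/ν for D = 2.062/1 = 2.062
n/ν for X = 10.66/3 = 3.553
Smallest n/ν is D → limiting reagent.
theoretical n(T) = (1/1) × 2.062 = 2.062 mol → 710.8 g
% yield = 259 / 710.8 × 100 = 36.44 %

36.4 %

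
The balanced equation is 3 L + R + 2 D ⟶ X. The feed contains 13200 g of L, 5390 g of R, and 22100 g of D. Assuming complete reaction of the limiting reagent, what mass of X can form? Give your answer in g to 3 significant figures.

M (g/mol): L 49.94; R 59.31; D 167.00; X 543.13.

n(L) = 13200 / 49.94 = 264.3 mol
n(R) = 5390 / 59.31 = 90.88 mol
n(D) = 22100 / 167.00 = 132.3 mol
n/ν for L = 264.3/3 = 88.10
n/ν for R = 90.88/1 = 90.88
n/ν for D = 132.3/2 = 66.15
Smallest n/ν is D → limiting reagent.
n(X) = (1/2) × 132.3 = 66.15 mol
mass = 66.15 × 543.13 = 35930 g

35900 g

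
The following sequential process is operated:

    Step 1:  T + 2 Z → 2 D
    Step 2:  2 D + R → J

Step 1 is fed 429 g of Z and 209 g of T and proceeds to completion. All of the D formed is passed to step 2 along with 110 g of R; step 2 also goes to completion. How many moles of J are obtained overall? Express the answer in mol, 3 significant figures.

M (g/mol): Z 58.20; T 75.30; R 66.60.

Step 1:
n(Z) = 429.0 / 58.20 = 7.371 mol
n(T) = 209.0 / 75.30 = 2.776 mol
n/ν → Z: 3.686, T: 2.776; T is limiting.
n(D) produced = (2/1) × 2.776 = 5.552 mol
Step 2:
n(D) available = 5.552 mol
n(R) = 110.0 / 66.60 = 1.652 mol
n/ν → D: 2.776, R: 1.652; R is limiting.
n(J) = (1/1) × 1.652 = 1.652 mol

1.65 mol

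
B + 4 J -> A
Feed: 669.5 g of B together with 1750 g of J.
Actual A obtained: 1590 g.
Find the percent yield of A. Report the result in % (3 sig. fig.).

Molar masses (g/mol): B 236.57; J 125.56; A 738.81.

76.0 %

n(B) = 669.5 / 236.57 = 2.830 mol
n(J) = 1750 / 125.56 = 13.94 mol
n/ν for B = 2.830/1 = 2.830
n/ν for J = 13.94/4 = 3.485
Smallest n/ν is B → limiting reagent.
theoretical n(A) = (1/1) × 2.830 = 2.830 mol → 2091 g
% yield = 1590 / 2091 × 100 = 76.04 %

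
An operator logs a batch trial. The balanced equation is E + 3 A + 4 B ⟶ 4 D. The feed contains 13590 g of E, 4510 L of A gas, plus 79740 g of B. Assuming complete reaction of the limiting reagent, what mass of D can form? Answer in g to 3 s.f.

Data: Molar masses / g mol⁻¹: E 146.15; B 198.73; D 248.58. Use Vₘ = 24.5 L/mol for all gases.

61000 g

n(E) = 13590 / 146.15 = 92.99 mol
n(A) = 4510 / 24.5 = 184.1 mol
n(B) = 79740 / 198.73 = 401.2 mol
n/ν → E: 92.99, A: 61.37, B: 100.3; A is limiting.
n(D) = (4/3) × 184.1 = 245.5 mol
mass = 245.5 × 248.58 = 61030 g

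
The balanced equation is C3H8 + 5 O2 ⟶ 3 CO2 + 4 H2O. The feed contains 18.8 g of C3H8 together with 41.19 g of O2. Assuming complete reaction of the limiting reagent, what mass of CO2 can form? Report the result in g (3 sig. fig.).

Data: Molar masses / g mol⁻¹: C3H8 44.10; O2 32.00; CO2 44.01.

n(C3H8) = 18.80 / 44.10 = 0.4263 mol
n(O2) = 41.19 / 32.00 = 1.287 mol
n/ν for C3H8 = 0.4263/1 = 0.4263
n/ν for O2 = 1.287/5 = 0.2574
Smallest n/ν is O2 → limiting reagent.
n(CO2) = (3/5) × 1.287 = 0.7722 mol
mass = 0.7722 × 44.01 = 33.98 g

34.0 g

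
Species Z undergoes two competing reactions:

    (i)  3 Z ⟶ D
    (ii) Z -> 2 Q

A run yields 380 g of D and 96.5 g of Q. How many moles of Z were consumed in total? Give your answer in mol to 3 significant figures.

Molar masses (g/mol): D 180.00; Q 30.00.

7.94 mol

n(D) = 380 / 180.00 = 2.111 mol
n(Q) = 96.5 / 30.00 = 3.217 mol
n(Z) via (i) = (3/1)×2.111 = 6.333 mol
n(Z) via (ii) = (1/2)×3.217 = 1.609 mol
total n(Z) = 6.333 + 1.609 = 7.942 mol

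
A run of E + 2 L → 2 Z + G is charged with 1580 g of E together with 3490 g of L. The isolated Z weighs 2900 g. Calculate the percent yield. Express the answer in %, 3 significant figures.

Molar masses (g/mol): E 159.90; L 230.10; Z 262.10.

72.9 %

n(E) = 1580 / 159.90 = 9.881 mol
n(L) = 3490 / 230.10 = 15.17 mol
n/ν → E: 9.881, L: 7.585; L is limiting.
theoretical n(Z) = (2/2) × 15.17 = 15.17 mol → 3976 g
% yield = 2900 / 3976 × 100 = 72.94 %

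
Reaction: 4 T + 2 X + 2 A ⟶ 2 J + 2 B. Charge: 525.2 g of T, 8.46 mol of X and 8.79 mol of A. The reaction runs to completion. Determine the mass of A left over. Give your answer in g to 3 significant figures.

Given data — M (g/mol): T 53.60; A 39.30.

n(T) = 525.2 / 53.60 = 9.799 mol
n(X) = 8.460 mol
n(A) = 8.790 mol
n/ν for T = 9.799/4 = 2.450
n/ν for X = 8.460/2 = 4.230
n/ν for A = 8.790/2 = 4.395
Smallest n/ν is T → limiting reagent.
A consumed = (2/4) × 9.799 = 4.900 mol
A remaining = 8.790 − 4.900 = 3.890 mol
mass = 3.890 × 39.30 = 152.9 g

153 g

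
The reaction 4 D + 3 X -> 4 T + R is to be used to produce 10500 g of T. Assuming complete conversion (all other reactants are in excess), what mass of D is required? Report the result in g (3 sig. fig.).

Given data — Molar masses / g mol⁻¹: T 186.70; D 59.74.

3360 g

n(T) = 10500 / 186.70 = 56.24 mol
n(D) = (4/4) × 56.24 = 56.24 mol
mass = 56.24 × 59.74 = 3360 g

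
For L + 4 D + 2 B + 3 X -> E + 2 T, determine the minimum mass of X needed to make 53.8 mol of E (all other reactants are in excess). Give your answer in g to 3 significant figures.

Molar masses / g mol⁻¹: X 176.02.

28400 g

n(E) = 53.80 mol
n(X) = (3/1) × 53.80 = 161.4 mol
mass = 161.4 × 176.02 = 28410 g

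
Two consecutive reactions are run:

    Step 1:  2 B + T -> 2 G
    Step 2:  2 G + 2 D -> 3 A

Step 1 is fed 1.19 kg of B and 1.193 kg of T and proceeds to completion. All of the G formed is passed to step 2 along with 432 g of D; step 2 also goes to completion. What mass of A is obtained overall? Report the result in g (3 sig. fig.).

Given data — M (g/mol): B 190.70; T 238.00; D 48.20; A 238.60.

Step 1:
n(B) = 1.190×1000 / 190.70 = 6.240 mol
n(T) = 1.193×1000 / 238.00 = 5.013 mol
n/ν for B = 6.240/2 = 3.120
n/ν for T = 5.013/1 = 5.013
Smallest n/ν is B → limiting reagent.
n(G) produced = (2/2) × 6.240 = 6.240 mol
Step 2:
n(G) available = 6.240 mol
n(D) = 432.0 / 48.20 = 8.963 mol
n/ν for G = 6.240/2 = 3.120
n/ν for D = 8.963/2 = 4.482
Smallest n/ν is G → limiting reagent.
n(A) = (3/2) × 6.240 = 9.360 mol
mass = 9.360 × 238.60 = 2233 g

2230 g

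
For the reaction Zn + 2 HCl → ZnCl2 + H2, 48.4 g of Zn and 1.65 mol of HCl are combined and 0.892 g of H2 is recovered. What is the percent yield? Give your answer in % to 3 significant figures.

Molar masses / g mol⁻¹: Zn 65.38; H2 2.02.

n(Zn) = 48.40 / 65.38 = 0.7403 mol
n(HCl) = 1.650 mol
n/ν for Zn = 0.7403/1 = 0.7403
n/ν for HCl = 1.650/2 = 0.8250
Smallest n/ν is Zn → limiting reagent.
theoretical n(H2) = (1/1) × 0.7403 = 0.7403 mol → 1.495 g
% yield = 0.892 / 1.495 × 100 = 59.67 %

59.7 %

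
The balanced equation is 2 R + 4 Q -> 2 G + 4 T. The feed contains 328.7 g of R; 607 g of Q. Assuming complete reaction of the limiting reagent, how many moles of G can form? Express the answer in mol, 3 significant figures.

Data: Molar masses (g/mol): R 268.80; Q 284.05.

1.07 mol

n(R) = 328.7 / 268.80 = 1.223 mol
n(Q) = 607.0 / 284.05 = 2.137 mol
n/ν for R = 1.223/2 = 0.6115
n/ν for Q = 2.137/4 = 0.5343
Smallest n/ν is Q → limiting reagent.
n(G) = (2/4) × 2.137 = 1.069 mol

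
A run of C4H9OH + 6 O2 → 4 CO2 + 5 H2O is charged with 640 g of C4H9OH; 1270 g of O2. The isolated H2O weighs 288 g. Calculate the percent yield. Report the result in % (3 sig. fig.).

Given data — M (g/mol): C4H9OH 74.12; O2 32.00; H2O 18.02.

n(C4H9OH) = 640.0 / 74.12 = 8.635 mol
n(O2) = 1270 / 32.00 = 39.69 mol
n/ν for C4H9OH = 8.635/1 = 8.635
n/ν for O2 = 39.69/6 = 6.615
Smallest n/ν is O2 → limiting reagent.
theoretical n(H2O) = (5/6) × 39.69 = 33.08 mol → 596.1 g
% yield = 288 / 596.1 × 100 = 48.31 %

48.3 %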